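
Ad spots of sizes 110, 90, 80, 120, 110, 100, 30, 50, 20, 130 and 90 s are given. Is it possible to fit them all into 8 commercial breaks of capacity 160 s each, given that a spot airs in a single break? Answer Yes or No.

Yes

A valid assignment using 8 commercial breaks:
  break 1: 130 + 30 = 160
  break 2: 120 + 20 = 140
  break 3: 110 + 50 = 160
  break 4: 110 = 110
  break 5: 100 = 100
  break 6: 90 = 90
  break 7: 90 = 90
  break 8: 80 = 80
Every load is within 160 s, so 8 commercial breaks suffice.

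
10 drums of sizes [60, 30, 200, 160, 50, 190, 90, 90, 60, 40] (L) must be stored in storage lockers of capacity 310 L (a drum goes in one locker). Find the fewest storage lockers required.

4

Total = 200 + 190 + 160 + 90 + 90 + 60 + 60 + 50 + 40 + 30 = 970 L.
Lower bound: ⌈970/310⌉ = 4 storage lockers.
A packing using 4 storage lockers:
  locker 1: 200 + 90 = 290
  locker 2: 190 + 90 + 30 = 310
  locker 3: 160 + 60 + 60 = 280
  locker 4: 50 + 40 = 90
This matches the lower bound, so 4 is optimal.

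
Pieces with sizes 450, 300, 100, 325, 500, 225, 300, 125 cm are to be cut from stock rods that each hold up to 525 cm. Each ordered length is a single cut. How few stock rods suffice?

Total = 500 + 450 + 325 + 300 + 300 + 225 + 125 + 100 = 2325 cm.
Lower bound: ⌈2325/525⌉ = 5 stock rods.
A packing using 5 stock rods:
  stock rod 1: 500 = 500
  stock rod 2: 450 = 450
  stock rod 3: 325 + 125 = 450
  stock rod 4: 300 + 225 = 525
  stock rod 5: 300 + 100 = 400
This matches the lower bound, so 5 is optimal.

5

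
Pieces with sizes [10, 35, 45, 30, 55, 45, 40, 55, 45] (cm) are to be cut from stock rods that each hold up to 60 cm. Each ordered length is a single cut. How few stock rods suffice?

Total = 55 + 55 + 45 + 45 + 45 + 40 + 35 + 30 + 10 = 360 cm.
Lower bound: ⌈360/60⌉ = 6 stock rods.
Also, 7 pieces each exceed 30 cm, and no two of those can share a stock rod, so at least 7 stock rods are needed.
A packing using 8 stock rods:
  stock rod 1: 55 = 55
  stock rod 2: 55 = 55
  stock rod 3: 45 + 10 = 55
  stock rod 4: 45 = 45
  stock rod 5: 45 = 45
  stock rod 6: 40 = 40
  stock rod 7: 35 = 35
  stock rod 8: 30 = 30
No arrangement into 7 stock rods stays within capacity, so 8 is optimal.

8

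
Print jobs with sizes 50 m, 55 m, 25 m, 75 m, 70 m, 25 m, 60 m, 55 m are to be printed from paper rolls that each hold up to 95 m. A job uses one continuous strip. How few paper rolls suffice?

6

Total = 75 + 70 + 60 + 55 + 55 + 50 + 25 + 25 = 415 m.
Lower bound: ⌈415/95⌉ = 5 paper rolls.
Also, 6 print jobs each exceed 95/2 m, and no two of those can share a roll, so at least 6 paper rolls are needed.
A packing using 6 paper rolls:
  roll 1: 75 = 75
  roll 2: 70 + 25 = 95
  roll 3: 60 + 25 = 85
  roll 4: 55 = 55
  roll 5: 55 = 55
  roll 6: 50 = 50
This matches the lower bound, so 6 is optimal.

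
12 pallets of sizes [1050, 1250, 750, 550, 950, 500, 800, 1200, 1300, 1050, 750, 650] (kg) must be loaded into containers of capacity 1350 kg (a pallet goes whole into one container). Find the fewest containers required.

10

Total = 1300 + 1250 + 1200 + 1050 + 1050 + 950 + 800 + 750 + 750 + 650 + 550 + 500 = 10800 kg.
Lower bound: ⌈10800/1350⌉ = 8 containers.
Also, 9 pallets each exceed 675 kg, and no two of those can share a container, so at least 9 containers are needed.
A packing using 10 containers:
  container 1: 1300 = 1300
  container 2: 1250 = 1250
  container 3: 1200 = 1200
  container 4: 1050 = 1050
  container 5: 1050 = 1050
  container 6: 950 = 950
  container 7: 800 + 550 = 1350
  container 8: 750 + 500 = 1250
  container 9: 750 = 750
  container 10: 650 = 650
No arrangement into 9 containers stays within capacity, so 10 is optimal.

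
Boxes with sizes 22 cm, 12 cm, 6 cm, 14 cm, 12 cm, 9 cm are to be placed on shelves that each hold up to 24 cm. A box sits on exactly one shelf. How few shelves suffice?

Total = 22 + 14 + 12 + 12 + 9 + 6 = 75 cm.
Lower bound: ⌈75/24⌉ = 4 shelves.
A packing using 4 shelves:
  shelf 1: 22 = 22
  shelf 2: 14 + 9 = 23
  shelf 3: 12 + 12 = 24
  shelf 4: 6 = 6
This matches the lower bound, so 4 is optimal.

4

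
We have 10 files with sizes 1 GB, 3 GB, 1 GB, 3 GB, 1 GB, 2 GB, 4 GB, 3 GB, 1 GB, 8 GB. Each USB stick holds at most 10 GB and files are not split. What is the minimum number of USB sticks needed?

Total = 8 + 4 + 3 + 3 + 3 + 2 + 1 + 1 + 1 + 1 = 27 GB.
Lower bound: ⌈27/10⌉ = 3 USB sticks.
A packing using 3 USB sticks:
  USB stick 1: 8 + 2 = 10
  USB stick 2: 4 + 3 + 3 = 10
  USB stick 3: 3 + 1 + 1 + 1 + 1 = 7
This matches the lower bound, so 3 is optimal.

3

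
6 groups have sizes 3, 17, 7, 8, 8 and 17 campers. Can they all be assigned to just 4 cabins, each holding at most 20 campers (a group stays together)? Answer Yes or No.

A valid assignment using 4 cabins:
  cabin 1: 17 + 3 = 20
  cabin 2: 17 = 17
  cabin 3: 8 + 8 = 16
  cabin 4: 7 = 7
Every load is within 20 campers, so 4 cabins suffice.

Yes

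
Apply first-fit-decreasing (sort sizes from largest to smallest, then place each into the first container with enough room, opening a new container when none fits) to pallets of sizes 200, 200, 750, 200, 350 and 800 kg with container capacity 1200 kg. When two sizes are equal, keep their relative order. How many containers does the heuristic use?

3

Sorted descending: 800, 750, 350, 200, 200, 200.
  800 → container 1 (new)  [load 800/1200]
  750 → container 2 (new)  [load 750/1200]
  350 → container 1  [load 1150/1200]
  200 → container 2  [load 950/1200]
  200 → container 2  [load 1150/1200]
  200 → container 3 (new)  [load 200/1200]
3 containers opened.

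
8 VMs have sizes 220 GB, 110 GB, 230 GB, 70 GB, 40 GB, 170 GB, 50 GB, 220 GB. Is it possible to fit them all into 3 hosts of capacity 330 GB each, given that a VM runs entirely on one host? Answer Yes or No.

Total = 1110 GB; ⌈1110/330⌉ = 4.
At least 4 hosts are required, but only 3 are allowed.

No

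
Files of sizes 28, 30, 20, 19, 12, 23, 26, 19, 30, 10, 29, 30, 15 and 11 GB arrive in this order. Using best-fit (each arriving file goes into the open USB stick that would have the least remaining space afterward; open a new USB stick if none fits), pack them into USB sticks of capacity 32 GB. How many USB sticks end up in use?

11

  28 → USB stick 1 (new)  [load 28/32]
  30 → USB stick 2 (new)  [load 30/32]
  20 → USB stick 3 (new)  [load 20/32]
  19 → USB stick 4 (new)  [load 19/32]
  12 → USB stick 3  [load 32/32]
  23 → USB stick 5 (new)  [load 23/32]
  26 → USB stick 6 (new)  [load 26/32]
  19 → USB stick 7 (new)  [load 19/32]
  30 → USB stick 8 (new)  [load 30/32]
  10 → USB stick 4  [load 29/32]
  29 → USB stick 9 (new)  [load 29/32]
  30 → USB stick 10 (new)  [load 30/32]
  15 → USB stick 11 (new)  [load 15/32]
  11 → USB stick 7  [load 30/32]
11 USB sticks opened.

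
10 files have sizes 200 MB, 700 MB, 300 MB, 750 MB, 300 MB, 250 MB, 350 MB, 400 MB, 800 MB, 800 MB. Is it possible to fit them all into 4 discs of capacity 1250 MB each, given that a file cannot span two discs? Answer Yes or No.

Yes

A valid assignment using 4 discs:
  disc 1: 800 + 400 = 1200
  disc 2: 800 + 350 = 1150
  disc 3: 750 + 300 + 200 = 1250
  disc 4: 700 + 300 + 250 = 1250
Every load is within 1250 MB, so 4 discs suffice.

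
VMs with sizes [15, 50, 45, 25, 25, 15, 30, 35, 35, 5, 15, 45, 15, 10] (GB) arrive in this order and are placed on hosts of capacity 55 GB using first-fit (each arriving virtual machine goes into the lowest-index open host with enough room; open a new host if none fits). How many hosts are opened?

  15 → host 1 (new)  [load 15/55]
  50 → host 2 (new)  [load 50/55]
  45 → host 3 (new)  [load 45/55]
  25 → host 1  [load 40/55]
  25 → host 4 (new)  [load 25/55]
  15 → host 1  [load 55/55]
  30 → host 4  [load 55/55]
  35 → host 5 (new)  [load 35/55]
  35 → host 6 (new)  [load 35/55]
  5 → host 2  [load 55/55]
  15 → host 5  [load 50/55]
  45 → host 7 (new)  [load 45/55]
  15 → host 6  [load 50/55]
  10 → host 3  [load 55/55]
7 hosts opened.

7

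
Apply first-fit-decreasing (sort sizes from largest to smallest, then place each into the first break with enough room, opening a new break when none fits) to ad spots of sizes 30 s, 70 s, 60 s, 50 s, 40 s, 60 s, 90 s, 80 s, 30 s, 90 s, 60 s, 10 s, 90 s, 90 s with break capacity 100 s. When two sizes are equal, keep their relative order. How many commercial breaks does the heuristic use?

10

Sorted descending: 90, 90, 90, 90, 80, 70, 60, 60, 60, 50, 40, 30, 30, 10.
  90 → break 1 (new)  [load 90/100]
  90 → break 2 (new)  [load 90/100]
  90 → break 3 (new)  [load 90/100]
  90 → break 4 (new)  [load 90/100]
  80 → break 5 (new)  [load 80/100]
  70 → break 6 (new)  [load 70/100]
  60 → break 7 (new)  [load 60/100]
  60 → break 8 (new)  [load 60/100]
  60 → break 9 (new)  [load 60/100]
  50 → break 10 (new)  [load 50/100]
  40 → break 7  [load 100/100]
  30 → break 6  [load 100/100]
  30 → break 8  [load 90/100]
  10 → break 1  [load 100/100]
10 commercial breaks opened.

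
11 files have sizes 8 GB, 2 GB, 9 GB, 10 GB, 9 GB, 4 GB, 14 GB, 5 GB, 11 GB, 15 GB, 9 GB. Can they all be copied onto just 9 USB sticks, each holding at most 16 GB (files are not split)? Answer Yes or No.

Yes

A valid assignment using 8 USB sticks:
  USB stick 1: 15 = 15
  USB stick 2: 14 + 2 = 16
  USB stick 3: 11 + 5 = 16
  USB stick 4: 10 + 4 = 14
  USB stick 5: 9 = 9
  USB stick 6: 9 = 9
  USB stick 7: 9 = 9
  USB stick 8: 8 = 8
That uses only 8 ≤ 9, so 9 USB sticks are enough.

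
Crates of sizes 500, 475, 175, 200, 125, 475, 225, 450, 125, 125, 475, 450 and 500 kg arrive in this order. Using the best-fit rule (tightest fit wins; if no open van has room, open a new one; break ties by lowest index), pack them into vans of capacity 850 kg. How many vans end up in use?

7

  500 → van 1 (new)  [load 500/850]
  475 → van 2 (new)  [load 475/850]
  175 → van 1  [load 675/850]
  200 → van 2  [load 675/850]
  125 → van 1  [load 800/850]
  475 → van 3 (new)  [load 475/850]
  225 → van 3  [load 700/850]
  450 → van 4 (new)  [load 450/850]
  125 → van 3  [load 825/850]
  125 → van 2  [load 800/850]
  475 → van 5 (new)  [load 475/850]
  450 → van 6 (new)  [load 450/850]
  500 → van 7 (new)  [load 500/850]
7 vans opened.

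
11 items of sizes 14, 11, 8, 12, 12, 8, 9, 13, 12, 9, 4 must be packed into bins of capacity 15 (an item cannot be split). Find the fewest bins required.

Total = 14 + 13 + 12 + 12 + 12 + 11 + 9 + 9 + 8 + 8 + 4 = 112.
Lower bound: ⌈112/15⌉ = 8 bins.
Also, 10 items each exceed 15/2, and no two of those can share a bin, so at least 10 bins are needed.
A packing using 10 bins:
  bin 1: 14 = 14
  bin 2: 13 = 13
  bin 3: 12 = 12
  bin 4: 12 = 12
  bin 5: 12 = 12
  bin 6: 11 + 4 = 15
  bin 7: 9 = 9
  bin 8: 9 = 9
  bin 9: 8 = 8
  bin 10: 8 = 8
This matches the lower bound, so 10 is optimal.

10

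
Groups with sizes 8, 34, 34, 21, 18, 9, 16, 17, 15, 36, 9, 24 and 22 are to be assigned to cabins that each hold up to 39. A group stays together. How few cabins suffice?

Total = 36 + 34 + 34 + 24 + 22 + 21 + 18 + 17 + 16 + 15 + 9 + 9 + 8 = 263.
Lower bound: ⌈263/39⌉ = 7 cabins.
A packing using 8 cabins:
  cabin 1: 36 = 36
  cabin 2: 34 = 34
  cabin 3: 34 = 34
  cabin 4: 24 + 15 = 39
  cabin 5: 22 + 17 = 39
  cabin 6: 21 + 18 = 39
  cabin 7: 16 + 9 + 9 = 34
  cabin 8: 8 = 8
No arrangement into 7 cabins stays within capacity, so 8 is optimal.

8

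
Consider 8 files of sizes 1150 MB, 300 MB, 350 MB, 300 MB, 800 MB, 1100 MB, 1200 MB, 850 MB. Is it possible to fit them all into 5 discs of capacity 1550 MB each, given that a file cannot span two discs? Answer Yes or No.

A valid assignment using 5 discs:
  disc 1: 1200 + 350 = 1550
  disc 2: 1150 + 300 = 1450
  disc 3: 1100 + 300 = 1400
  disc 4: 850 = 850
  disc 5: 800 = 800
Every load is within 1550 MB, so 5 discs suffice.

Yes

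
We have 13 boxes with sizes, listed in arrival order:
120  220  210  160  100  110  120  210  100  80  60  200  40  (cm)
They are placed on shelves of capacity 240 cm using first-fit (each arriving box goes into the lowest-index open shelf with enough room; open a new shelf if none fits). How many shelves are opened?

  120 → shelf 1 (new)  [load 120/240]
  220 → shelf 2 (new)  [load 220/240]
  210 → shelf 3 (new)  [load 210/240]
  160 → shelf 4 (new)  [load 160/240]
  100 → shelf 1  [load 220/240]
  110 → shelf 5 (new)  [load 110/240]
  120 → shelf 5  [load 230/240]
  210 → shelf 6 (new)  [load 210/240]
  100 → shelf 7 (new)  [load 100/240]
  80 → shelf 4  [load 240/240]
  60 → shelf 7  [load 160/240]
  200 → shelf 8 (new)  [load 200/240]
  40 → shelf 7  [load 200/240]
8 shelves opened.

8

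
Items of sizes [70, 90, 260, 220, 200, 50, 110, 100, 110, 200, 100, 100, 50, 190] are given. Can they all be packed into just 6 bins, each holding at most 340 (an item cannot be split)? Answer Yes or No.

Yes

A valid assignment using 6 bins:
  bin 1: 260 + 70 = 330
  bin 2: 220 + 110 = 330
  bin 3: 200 + 110 = 310
  bin 4: 200 + 100 = 300
  bin 5: 190 + 100 + 50 = 340
  bin 6: 100 + 90 + 50 = 240
Every load is within 340, so 6 bins suffice.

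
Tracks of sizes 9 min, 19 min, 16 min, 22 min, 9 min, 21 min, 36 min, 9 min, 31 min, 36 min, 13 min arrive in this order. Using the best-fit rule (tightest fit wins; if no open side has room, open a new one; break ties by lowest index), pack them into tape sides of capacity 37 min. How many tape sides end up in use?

7

  9 → side 1 (new)  [load 9/37]
  19 → side 1  [load 28/37]
  16 → side 2 (new)  [load 16/37]
  22 → side 3 (new)  [load 22/37]
  9 → side 1  [load 37/37]
  21 → side 2  [load 37/37]
  36 → side 4 (new)  [load 36/37]
  9 → side 3  [load 31/37]
  31 → side 5 (new)  [load 31/37]
  36 → side 6 (new)  [load 36/37]
  13 → side 7 (new)  [load 13/37]
7 tape sides opened.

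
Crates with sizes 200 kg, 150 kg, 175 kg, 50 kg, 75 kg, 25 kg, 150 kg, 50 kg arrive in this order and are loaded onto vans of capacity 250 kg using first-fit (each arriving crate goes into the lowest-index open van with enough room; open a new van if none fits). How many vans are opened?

4

  200 → van 1 (new)  [load 200/250]
  150 → van 2 (new)  [load 150/250]
  175 → van 3 (new)  [load 175/250]
  50 → van 1  [load 250/250]
  75 → van 2  [load 225/250]
  25 → van 2  [load 250/250]
  150 → van 4 (new)  [load 150/250]
  50 → van 3  [load 225/250]
4 vans opened.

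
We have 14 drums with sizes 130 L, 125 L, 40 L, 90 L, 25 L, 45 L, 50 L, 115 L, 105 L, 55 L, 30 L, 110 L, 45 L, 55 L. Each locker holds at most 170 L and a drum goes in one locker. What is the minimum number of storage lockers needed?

7

Total = 130 + 125 + 115 + 110 + 105 + 90 + 55 + 55 + 50 + 45 + 45 + 40 + 30 + 25 = 1020 L.
Lower bound: ⌈1020/170⌉ = 6 storage lockers.
A packing using 7 storage lockers:
  locker 1: 130 + 40 = 170
  locker 2: 125 + 45 = 170
  locker 3: 115 + 55 = 170
  locker 4: 110 + 55 = 165
  locker 5: 105 + 50 = 155
  locker 6: 90 + 45 + 30 = 165
  locker 7: 25 = 25
No arrangement into 6 storage lockers stays within capacity, so 7 is optimal.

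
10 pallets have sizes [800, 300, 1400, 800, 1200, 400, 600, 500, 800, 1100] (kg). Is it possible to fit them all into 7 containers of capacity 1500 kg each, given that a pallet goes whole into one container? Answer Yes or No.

A valid assignment using 6 containers:
  container 1: 1400 = 1400
  container 2: 1200 + 300 = 1500
  container 3: 1100 + 400 = 1500
  container 4: 800 + 600 = 1400
  container 5: 800 + 500 = 1300
  container 6: 800 = 800
That uses only 6 ≤ 7, so 7 containers are enough.

Yes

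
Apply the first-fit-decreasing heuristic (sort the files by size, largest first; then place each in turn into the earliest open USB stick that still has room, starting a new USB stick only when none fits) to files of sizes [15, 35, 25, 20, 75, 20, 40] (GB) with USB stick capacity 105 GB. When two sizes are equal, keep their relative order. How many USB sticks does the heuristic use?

Sorted descending: 75, 40, 35, 25, 20, 20, 15.
  75 → USB stick 1 (new)  [load 75/105]
  40 → USB stick 2 (new)  [load 40/105]
  35 → USB stick 2  [load 75/105]
  25 → USB stick 1  [load 100/105]
  20 → USB stick 2  [load 95/105]
  20 → USB stick 3 (new)  [load 20/105]
  15 → USB stick 3  [load 35/105]
3 USB sticks opened.

3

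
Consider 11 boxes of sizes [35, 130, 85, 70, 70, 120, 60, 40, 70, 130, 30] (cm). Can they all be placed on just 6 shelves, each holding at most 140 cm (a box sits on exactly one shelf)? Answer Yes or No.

No

Total = 840 cm; ⌈840/140⌉ = 6.
The bound of 6 does not rule out 6, but exhaustive search shows no assignment into 6 shelves of capacity 140 cm exists — the minimum is 7.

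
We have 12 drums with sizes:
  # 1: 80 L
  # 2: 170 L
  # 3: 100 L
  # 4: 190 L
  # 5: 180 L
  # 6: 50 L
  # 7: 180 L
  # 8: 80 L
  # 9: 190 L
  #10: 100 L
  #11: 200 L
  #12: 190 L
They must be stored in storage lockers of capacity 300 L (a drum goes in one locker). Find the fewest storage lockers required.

Total = 200 + 190 + 190 + 190 + 180 + 180 + 170 + 100 + 100 + 80 + 80 + 50 = 1710 L.
Lower bound: ⌈1710/300⌉ = 6 storage lockers.
Also, 7 drums each exceed 150 L, and no two of those can share a locker, so at least 7 storage lockers are needed.
A packing using 7 storage lockers:
  locker 1: 200 + 100 = 300
  locker 2: 190 + 100 = 290
  locker 3: 190 + 80 = 270
  locker 4: 190 + 80 = 270
  locker 5: 180 + 50 = 230
  locker 6: 180 = 180
  locker 7: 170 = 170
This matches the lower bound, so 7 is optimal.

7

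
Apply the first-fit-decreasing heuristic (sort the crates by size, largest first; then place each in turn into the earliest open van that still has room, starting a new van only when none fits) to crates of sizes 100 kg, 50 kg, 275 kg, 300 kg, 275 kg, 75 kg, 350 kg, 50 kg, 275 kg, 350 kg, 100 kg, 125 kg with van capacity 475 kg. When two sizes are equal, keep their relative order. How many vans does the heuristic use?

Sorted descending: 350, 350, 300, 275, 275, 275, 125, 100, 100, 75, 50, 50.
  350 → van 1 (new)  [load 350/475]
  350 → van 2 (new)  [load 350/475]
  300 → van 3 (new)  [load 300/475]
  275 → van 4 (new)  [load 275/475]
  275 → van 5 (new)  [load 275/475]
  275 → van 6 (new)  [load 275/475]
  125 → van 1  [load 475/475]
  100 → van 2  [load 450/475]
  100 → van 3  [load 400/475]
  75 → van 3  [load 475/475]
  50 → van 4  [load 325/475]
  50 → van 4  [load 375/475]
6 vans opened.

6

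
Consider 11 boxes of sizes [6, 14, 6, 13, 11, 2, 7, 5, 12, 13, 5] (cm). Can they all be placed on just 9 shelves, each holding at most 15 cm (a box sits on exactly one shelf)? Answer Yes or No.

A valid assignment using 8 shelves:
  shelf 1: 14 = 14
  shelf 2: 13 + 2 = 15
  shelf 3: 13 = 13
  shelf 4: 12 = 12
  shelf 5: 11 = 11
  shelf 6: 7 + 6 = 13
  shelf 7: 6 + 5 = 11
  shelf 8: 5 = 5
That uses only 8 ≤ 9, so 9 shelves are enough.

Yes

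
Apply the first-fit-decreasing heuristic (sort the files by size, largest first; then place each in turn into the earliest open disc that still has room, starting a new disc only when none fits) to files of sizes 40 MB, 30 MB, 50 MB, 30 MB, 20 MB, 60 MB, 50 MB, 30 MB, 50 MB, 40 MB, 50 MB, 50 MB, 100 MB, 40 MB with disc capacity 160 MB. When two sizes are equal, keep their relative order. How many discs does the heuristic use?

5

Sorted descending: 100, 60, 50, 50, 50, 50, 50, 40, 40, 40, 30, 30, 30, 20.
  100 → disc 1 (new)  [load 100/160]
  60 → disc 1  [load 160/160]
  50 → disc 2 (new)  [load 50/160]
  50 → disc 2  [load 100/160]
  50 → disc 2  [load 150/160]
  50 → disc 3 (new)  [load 50/160]
  50 → disc 3  [load 100/160]
  40 → disc 3  [load 140/160]
  40 → disc 4 (new)  [load 40/160]
  40 → disc 4  [load 80/160]
  30 → disc 4  [load 110/160]
  30 → disc 4  [load 140/160]
  30 → disc 5 (new)  [load 30/160]
  20 → disc 3  [load 160/160]
5 discs opened.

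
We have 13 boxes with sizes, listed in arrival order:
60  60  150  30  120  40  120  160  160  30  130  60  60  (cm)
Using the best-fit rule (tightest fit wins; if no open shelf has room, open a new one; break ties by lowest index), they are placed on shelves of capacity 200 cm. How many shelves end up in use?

7

  60 → shelf 1 (new)  [load 60/200]
  60 → shelf 1  [load 120/200]
  150 → shelf 2 (new)  [load 150/200]
  30 → shelf 2  [load 180/200]
  120 → shelf 3 (new)  [load 120/200]
  40 → shelf 1  [load 160/200]
  120 → shelf 4 (new)  [load 120/200]
  160 → shelf 5 (new)  [load 160/200]
  160 → shelf 6 (new)  [load 160/200]
  30 → shelf 1  [load 190/200]
  130 → shelf 7 (new)  [load 130/200]
  60 → shelf 7  [load 190/200]
  60 → shelf 3  [load 180/200]
7 shelves opened.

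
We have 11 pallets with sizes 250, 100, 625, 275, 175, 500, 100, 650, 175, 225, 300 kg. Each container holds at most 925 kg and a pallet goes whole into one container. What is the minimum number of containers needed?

4

Total = 650 + 625 + 500 + 300 + 275 + 250 + 225 + 175 + 175 + 100 + 100 = 3375 kg.
Lower bound: ⌈3375/925⌉ = 4 containers.
A packing using 4 containers:
  container 1: 650 + 275 = 925
  container 2: 625 + 300 = 925
  container 3: 500 + 250 + 175 = 925
  container 4: 225 + 175 + 100 + 100 = 600
This matches the lower bound, so 4 is optimal.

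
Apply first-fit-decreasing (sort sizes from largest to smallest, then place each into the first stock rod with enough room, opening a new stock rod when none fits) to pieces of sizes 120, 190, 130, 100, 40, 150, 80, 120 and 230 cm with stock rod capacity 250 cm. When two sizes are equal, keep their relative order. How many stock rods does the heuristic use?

5

Sorted descending: 230, 190, 150, 130, 120, 120, 100, 80, 40.
  230 → stock rod 1 (new)  [load 230/250]
  190 → stock rod 2 (new)  [load 190/250]
  150 → stock rod 3 (new)  [load 150/250]
  130 → stock rod 4 (new)  [load 130/250]
  120 → stock rod 4  [load 250/250]
  120 → stock rod 5 (new)  [load 120/250]
  100 → stock rod 3  [load 250/250]
  80 → stock rod 5  [load 200/250]
  40 → stock rod 2  [load 230/250]
5 stock rods opened.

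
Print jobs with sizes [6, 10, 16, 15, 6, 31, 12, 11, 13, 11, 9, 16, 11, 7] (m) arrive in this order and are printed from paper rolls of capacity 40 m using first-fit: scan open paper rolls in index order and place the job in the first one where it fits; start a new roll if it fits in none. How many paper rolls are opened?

5

  6 → roll 1 (new)  [load 6/40]
  10 → roll 1  [load 16/40]
  16 → roll 1  [load 32/40]
  15 → roll 2 (new)  [load 15/40]
  6 → roll 1  [load 38/40]
  31 → roll 3 (new)  [load 31/40]
  12 → roll 2  [load 27/40]
  11 → roll 2  [load 38/40]
  13 → roll 4 (new)  [load 13/40]
  11 → roll 4  [load 24/40]
  9 → roll 3  [load 40/40]
  16 → roll 4  [load 40/40]
  11 → roll 5 (new)  [load 11/40]
  7 → roll 5  [load 18/40]
5 paper rolls opened.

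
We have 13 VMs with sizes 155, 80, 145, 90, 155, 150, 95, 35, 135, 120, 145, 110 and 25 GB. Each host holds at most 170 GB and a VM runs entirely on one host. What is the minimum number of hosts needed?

Total = 155 + 155 + 150 + 145 + 145 + 135 + 120 + 110 + 95 + 90 + 80 + 35 + 25 = 1440 GB.
Lower bound: ⌈1440/170⌉ = 9 hosts.
Also, 10 VMs each exceed 85 GB, and no two of those can share a host, so at least 10 hosts are needed.
A packing using 10 hosts:
  host 1: 155 = 155
  host 2: 155 = 155
  host 3: 150 = 150
  host 4: 145 + 25 = 170
  host 5: 145 = 145
  host 6: 135 + 35 = 170
  host 7: 120 = 120
  host 8: 110 = 110
  host 9: 95 = 95
  host 10: 90 + 80 = 170
This matches the lower bound, so 10 is optimal.

10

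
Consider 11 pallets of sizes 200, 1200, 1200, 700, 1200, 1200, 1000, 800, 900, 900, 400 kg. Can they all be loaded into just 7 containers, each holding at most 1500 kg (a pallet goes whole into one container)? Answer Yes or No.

Total = 9700 kg; ⌈9700/1500⌉ = 7.
8 pallets each exceed half the capacity and cannot share a container, forcing at least 8 containers.
At least 8 containers are required, but only 7 are allowed.

No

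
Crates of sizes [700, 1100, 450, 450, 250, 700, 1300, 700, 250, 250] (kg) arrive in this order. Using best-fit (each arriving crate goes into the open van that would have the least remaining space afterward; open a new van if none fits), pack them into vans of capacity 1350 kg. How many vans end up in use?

  700 → van 1 (new)  [load 700/1350]
  1100 → van 2 (new)  [load 1100/1350]
  450 → van 1  [load 1150/1350]
  450 → van 3 (new)  [load 450/1350]
  250 → van 2  [load 1350/1350]
  700 → van 3  [load 1150/1350]
  1300 → van 4 (new)  [load 1300/1350]
  700 → van 5 (new)  [load 700/1350]
  250 → van 5  [load 950/1350]
  250 → van 5  [load 1200/1350]
5 vans opened.

5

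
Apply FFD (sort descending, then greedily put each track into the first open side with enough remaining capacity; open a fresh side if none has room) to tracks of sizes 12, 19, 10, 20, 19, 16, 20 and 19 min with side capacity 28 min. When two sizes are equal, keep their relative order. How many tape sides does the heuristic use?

Sorted descending: 20, 20, 19, 19, 19, 16, 12, 10.
  20 → side 1 (new)  [load 20/28]
  20 → side 2 (new)  [load 20/28]
  19 → side 3 (new)  [load 19/28]
  19 → side 4 (new)  [load 19/28]
  19 → side 5 (new)  [load 19/28]
  16 → side 6 (new)  [load 16/28]
  12 → side 6  [load 28/28]
  10 → side 7 (new)  [load 10/28]
7 tape sides opened.

7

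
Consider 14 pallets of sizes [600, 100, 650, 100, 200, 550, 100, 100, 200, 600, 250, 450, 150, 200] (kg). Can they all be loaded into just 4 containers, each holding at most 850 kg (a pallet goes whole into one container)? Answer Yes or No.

No

Total = 4250 kg; ⌈4250/850⌉ = 5.
At least 5 containers are required, but only 4 are allowed.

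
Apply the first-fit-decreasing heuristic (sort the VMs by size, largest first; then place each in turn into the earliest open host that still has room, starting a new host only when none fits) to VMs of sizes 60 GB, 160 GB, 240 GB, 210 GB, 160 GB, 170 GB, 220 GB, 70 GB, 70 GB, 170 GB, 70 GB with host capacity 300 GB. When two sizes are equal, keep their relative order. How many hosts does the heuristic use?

7

Sorted descending: 240, 220, 210, 170, 170, 160, 160, 70, 70, 70, 60.
  240 → host 1 (new)  [load 240/300]
  220 → host 2 (new)  [load 220/300]
  210 → host 3 (new)  [load 210/300]
  170 → host 4 (new)  [load 170/300]
  170 → host 5 (new)  [load 170/300]
  160 → host 6 (new)  [load 160/300]
  160 → host 7 (new)  [load 160/300]
  70 → host 2  [load 290/300]
  70 → host 3  [load 280/300]
  70 → host 4  [load 240/300]
  60 → host 1  [load 300/300]
7 hosts opened.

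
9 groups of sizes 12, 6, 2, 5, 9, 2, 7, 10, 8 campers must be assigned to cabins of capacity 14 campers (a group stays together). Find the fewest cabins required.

Total = 12 + 10 + 9 + 8 + 7 + 6 + 5 + 2 + 2 = 61 campers.
Lower bound: ⌈61/14⌉ = 5 cabins.
A packing using 5 cabins:
  cabin 1: 12 + 2 = 14
  cabin 2: 10 + 2 = 12
  cabin 3: 9 + 5 = 14
  cabin 4: 8 + 6 = 14
  cabin 5: 7 = 7
This matches the lower bound, so 5 is optimal.

5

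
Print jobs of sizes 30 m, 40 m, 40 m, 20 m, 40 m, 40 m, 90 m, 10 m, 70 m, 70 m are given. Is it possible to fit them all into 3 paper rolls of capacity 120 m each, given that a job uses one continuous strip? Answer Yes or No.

Total = 450 m; ⌈450/120⌉ = 4.
At least 4 paper rolls are required, but only 3 are allowed.

No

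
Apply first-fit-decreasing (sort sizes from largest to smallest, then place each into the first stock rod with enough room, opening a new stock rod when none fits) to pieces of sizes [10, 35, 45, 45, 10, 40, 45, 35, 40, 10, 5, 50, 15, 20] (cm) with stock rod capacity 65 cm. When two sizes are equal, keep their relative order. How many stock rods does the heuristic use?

8

Sorted descending: 50, 45, 45, 45, 40, 40, 35, 35, 20, 15, 10, 10, 10, 5.
  50 → stock rod 1 (new)  [load 50/65]
  45 → stock rod 2 (new)  [load 45/65]
  45 → stock rod 3 (new)  [load 45/65]
  45 → stock rod 4 (new)  [load 45/65]
  40 → stock rod 5 (new)  [load 40/65]
  40 → stock rod 6 (new)  [load 40/65]
  35 → stock rod 7 (new)  [load 35/65]
  35 → stock rod 8 (new)  [load 35/65]
  20 → stock rod 2  [load 65/65]
  15 → stock rod 1  [load 65/65]
  10 → stock rod 3  [load 55/65]
  10 → stock rod 3  [load 65/65]
  10 → stock rod 4  [load 55/65]
  5 → stock rod 4  [load 60/65]
8 stock rods opened.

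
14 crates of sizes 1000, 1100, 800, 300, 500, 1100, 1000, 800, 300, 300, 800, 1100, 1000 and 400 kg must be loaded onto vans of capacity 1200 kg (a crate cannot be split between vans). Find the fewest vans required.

10

Total = 1100 + 1100 + 1100 + 1000 + 1000 + 1000 + 800 + 800 + 800 + 500 + 400 + 300 + 300 + 300 = 10500 kg.
Lower bound: ⌈10500/1200⌉ = 9 vans.
A packing using 10 vans:
  van 1: 1100 = 1100
  van 2: 1100 = 1100
  van 3: 1100 = 1100
  van 4: 1000 = 1000
  van 5: 1000 = 1000
  van 6: 1000 = 1000
  van 7: 800 + 400 = 1200
  van 8: 800 + 300 = 1100
  van 9: 800 + 300 = 1100
  van 10: 500 + 300 = 800
No arrangement into 9 vans stays within capacity, so 10 is optimal.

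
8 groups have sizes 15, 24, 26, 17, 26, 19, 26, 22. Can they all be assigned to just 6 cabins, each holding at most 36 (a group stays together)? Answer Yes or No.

No

Total = 175; ⌈175/36⌉ = 5.
6 groups each exceed half the capacity and cannot share a cabin, forcing at least 6 cabins.
The bound of 6 does not rule out 6, but exhaustive search shows no assignment into 6 cabins of capacity 36 exists — the minimum is 7.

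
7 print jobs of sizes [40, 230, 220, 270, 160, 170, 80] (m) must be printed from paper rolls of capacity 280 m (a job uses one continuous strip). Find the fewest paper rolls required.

Total = 270 + 230 + 220 + 170 + 160 + 80 + 40 = 1170 m.
Lower bound: ⌈1170/280⌉ = 5 paper rolls.
A packing using 5 paper rolls:
  roll 1: 270 = 270
  roll 2: 230 + 40 = 270
  roll 3: 220 = 220
  roll 4: 170 + 80 = 250
  roll 5: 160 = 160
This matches the lower bound, so 5 is optimal.

5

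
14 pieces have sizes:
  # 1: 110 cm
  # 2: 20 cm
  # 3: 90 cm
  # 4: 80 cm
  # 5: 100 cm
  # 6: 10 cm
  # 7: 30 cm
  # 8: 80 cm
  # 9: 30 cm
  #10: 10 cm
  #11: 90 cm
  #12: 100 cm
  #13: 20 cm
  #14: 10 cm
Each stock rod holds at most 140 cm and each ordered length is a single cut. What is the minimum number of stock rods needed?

7

Total = 110 + 100 + 100 + 90 + 90 + 80 + 80 + 30 + 30 + 20 + 20 + 10 + 10 + 10 = 780 cm.
Lower bound: ⌈780/140⌉ = 6 stock rods.
Also, 7 pieces each exceed 70 cm, and no two of those can share a stock rod, so at least 7 stock rods are needed.
A packing using 7 stock rods:
  stock rod 1: 110 + 30 = 140
  stock rod 2: 100 + 30 + 10 = 140
  stock rod 3: 100 + 20 + 20 = 140
  stock rod 4: 90 + 10 + 10 = 110
  stock rod 5: 90 = 90
  stock rod 6: 80 = 80
  stock rod 7: 80 = 80
This matches the lower bound, so 7 is optimal.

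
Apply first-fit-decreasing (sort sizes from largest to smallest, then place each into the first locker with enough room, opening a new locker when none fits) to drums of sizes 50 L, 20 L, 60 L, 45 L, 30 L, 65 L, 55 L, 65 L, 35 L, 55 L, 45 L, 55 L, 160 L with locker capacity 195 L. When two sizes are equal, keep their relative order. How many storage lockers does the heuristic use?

4

Sorted descending: 160, 65, 65, 60, 55, 55, 55, 50, 45, 45, 35, 30, 20.
  160 → locker 1 (new)  [load 160/195]
  65 → locker 2 (new)  [load 65/195]
  65 → locker 2  [load 130/195]
  60 → locker 2  [load 190/195]
  55 → locker 3 (new)  [load 55/195]
  55 → locker 3  [load 110/195]
  55 → locker 3  [load 165/195]
  50 → locker 4 (new)  [load 50/195]
  45 → locker 4  [load 95/195]
  45 → locker 4  [load 140/195]
  35 → locker 1  [load 195/195]
  30 → locker 3  [load 195/195]
  20 → locker 4  [load 160/195]
4 storage lockers opened.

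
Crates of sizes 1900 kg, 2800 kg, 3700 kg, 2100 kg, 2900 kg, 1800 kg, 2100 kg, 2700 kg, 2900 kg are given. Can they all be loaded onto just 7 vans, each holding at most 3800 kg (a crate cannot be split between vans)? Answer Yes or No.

Total = 22900 kg; ⌈22900/3800⌉ = 7.
The bound of 7 does not rule out 7, but exhaustive search shows no assignment into 7 vans of capacity 3800 kg exists — the minimum is 8.

No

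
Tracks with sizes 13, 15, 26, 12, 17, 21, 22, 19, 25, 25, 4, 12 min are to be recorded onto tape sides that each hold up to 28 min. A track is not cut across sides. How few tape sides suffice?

9

Total = 26 + 25 + 25 + 22 + 21 + 19 + 17 + 15 + 13 + 12 + 12 + 4 = 211 min.
Lower bound: ⌈211/28⌉ = 8 tape sides.
A packing using 9 tape sides:
  side 1: 26 = 26
  side 2: 25 = 25
  side 3: 25 = 25
  side 4: 22 + 4 = 26
  side 5: 21 = 21
  side 6: 19 = 19
  side 7: 17 = 17
  side 8: 15 + 13 = 28
  side 9: 12 + 12 = 24
No arrangement into 8 tape sides stays within capacity, so 9 is optimal.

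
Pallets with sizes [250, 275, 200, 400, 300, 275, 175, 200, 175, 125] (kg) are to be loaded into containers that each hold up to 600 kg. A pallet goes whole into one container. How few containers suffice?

Total = 400 + 300 + 275 + 275 + 250 + 200 + 200 + 175 + 175 + 125 = 2375 kg.
Lower bound: ⌈2375/600⌉ = 4 containers.
A packing using 4 containers:
  container 1: 400 + 200 = 600
  container 2: 300 + 275 = 575
  container 3: 275 + 200 + 125 = 600
  container 4: 250 + 175 + 175 = 600
This matches the lower bound, so 4 is optimal.

4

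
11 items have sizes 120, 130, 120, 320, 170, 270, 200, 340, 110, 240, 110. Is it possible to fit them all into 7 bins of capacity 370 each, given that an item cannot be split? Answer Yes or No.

Yes

A valid assignment using 7 bins:
  bin 1: 340 = 340
  bin 2: 320 = 320
  bin 3: 270 = 270
  bin 4: 240 + 130 = 370
  bin 5: 200 + 170 = 370
  bin 6: 120 + 120 + 110 = 350
  bin 7: 110 = 110
Every load is within 370, so 7 bins suffice.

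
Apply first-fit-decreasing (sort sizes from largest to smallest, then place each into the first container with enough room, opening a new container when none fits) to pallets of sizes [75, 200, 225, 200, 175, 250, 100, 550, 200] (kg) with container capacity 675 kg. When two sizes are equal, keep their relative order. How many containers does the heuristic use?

3

Sorted descending: 550, 250, 225, 200, 200, 200, 175, 100, 75.
  550 → container 1 (new)  [load 550/675]
  250 → container 2 (new)  [load 250/675]
  225 → container 2  [load 475/675]
  200 → container 2  [load 675/675]
  200 → container 3 (new)  [load 200/675]
  200 → container 3  [load 400/675]
  175 → container 3  [load 575/675]
  100 → container 1  [load 650/675]
  75 → container 3  [load 650/675]
3 containers opened.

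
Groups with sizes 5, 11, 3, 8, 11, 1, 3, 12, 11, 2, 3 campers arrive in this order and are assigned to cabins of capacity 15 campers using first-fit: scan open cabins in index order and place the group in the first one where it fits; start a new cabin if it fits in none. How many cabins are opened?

6

  5 → cabin 1 (new)  [load 5/15]
  11 → cabin 2 (new)  [load 11/15]
  3 → cabin 1  [load 8/15]
  8 → cabin 3 (new)  [load 8/15]
  11 → cabin 4 (new)  [load 11/15]
  1 → cabin 1  [load 9/15]
  3 → cabin 1  [load 12/15]
  12 → cabin 5 (new)  [load 12/15]
  11 → cabin 6 (new)  [load 11/15]
  2 → cabin 1  [load 14/15]
  3 → cabin 2  [load 14/15]
6 cabins opened.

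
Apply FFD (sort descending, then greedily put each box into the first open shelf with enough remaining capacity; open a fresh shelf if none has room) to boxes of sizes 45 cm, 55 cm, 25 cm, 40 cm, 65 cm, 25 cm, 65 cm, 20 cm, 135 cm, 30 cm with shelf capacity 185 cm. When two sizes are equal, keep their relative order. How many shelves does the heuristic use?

3

Sorted descending: 135, 65, 65, 55, 45, 40, 30, 25, 25, 20.
  135 → shelf 1 (new)  [load 135/185]
  65 → shelf 2 (new)  [load 65/185]
  65 → shelf 2  [load 130/185]
  55 → shelf 2  [load 185/185]
  45 → shelf 1  [load 180/185]
  40 → shelf 3 (new)  [load 40/185]
  30 → shelf 3  [load 70/185]
  25 → shelf 3  [load 95/185]
  25 → shelf 3  [load 120/185]
  20 → shelf 3  [load 140/185]
3 shelves opened.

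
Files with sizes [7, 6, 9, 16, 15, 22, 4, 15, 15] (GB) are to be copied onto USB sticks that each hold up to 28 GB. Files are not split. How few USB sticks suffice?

Total = 22 + 16 + 15 + 15 + 15 + 9 + 7 + 6 + 4 = 109 GB.
Lower bound: ⌈109/28⌉ = 4 USB sticks.
Also, 5 files each exceed 14 GB, and no two of those can share a USB stick, so at least 5 USB sticks are needed.
A packing using 5 USB sticks:
  USB stick 1: 22 + 6 = 28
  USB stick 2: 16 + 9 = 25
  USB stick 3: 15 + 7 + 4 = 26
  USB stick 4: 15 = 15
  USB stick 5: 15 = 15
This matches the lower bound, so 5 is optimal.

5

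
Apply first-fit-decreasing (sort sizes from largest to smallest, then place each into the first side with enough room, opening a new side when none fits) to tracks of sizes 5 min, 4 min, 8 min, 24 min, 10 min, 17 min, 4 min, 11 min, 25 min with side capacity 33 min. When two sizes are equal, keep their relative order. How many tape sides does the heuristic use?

4

Sorted descending: 25, 24, 17, 11, 10, 8, 5, 4, 4.
  25 → side 1 (new)  [load 25/33]
  24 → side 2 (new)  [load 24/33]
  17 → side 3 (new)  [load 17/33]
  11 → side 3  [load 28/33]
  10 → side 4 (new)  [load 10/33]
  8 → side 1  [load 33/33]
  5 → side 2  [load 29/33]
  4 → side 2  [load 33/33]
  4 → side 3  [load 32/33]
4 tape sides opened.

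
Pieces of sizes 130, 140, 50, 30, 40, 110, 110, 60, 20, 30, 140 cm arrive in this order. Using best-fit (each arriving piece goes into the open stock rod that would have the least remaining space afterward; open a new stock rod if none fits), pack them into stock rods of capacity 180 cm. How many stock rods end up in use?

5

  130 → stock rod 1 (new)  [load 130/180]
  140 → stock rod 2 (new)  [load 140/180]
  50 → stock rod 1  [load 180/180]
  30 → stock rod 2  [load 170/180]
  40 → stock rod 3 (new)  [load 40/180]
  110 → stock rod 3  [load 150/180]
  110 → stock rod 4 (new)  [load 110/180]
  60 → stock rod 4  [load 170/180]
  20 → stock rod 3  [load 170/180]
  30 → stock rod 5 (new)  [load 30/180]
  140 → stock rod 5  [load 170/180]
5 stock rods opened.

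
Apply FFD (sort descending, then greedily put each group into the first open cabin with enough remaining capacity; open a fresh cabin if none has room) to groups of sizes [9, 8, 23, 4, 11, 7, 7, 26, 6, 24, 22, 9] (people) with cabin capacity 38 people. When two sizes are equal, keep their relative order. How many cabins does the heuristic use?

5

Sorted descending: 26, 24, 23, 22, 11, 9, 9, 8, 7, 7, 6, 4.
  26 → cabin 1 (new)  [load 26/38]
  24 → cabin 2 (new)  [load 24/38]
  23 → cabin 3 (new)  [load 23/38]
  22 → cabin 4 (new)  [load 22/38]
  11 → cabin 1  [load 37/38]
  9 → cabin 2  [load 33/38]
  9 → cabin 3  [load 32/38]
  8 → cabin 4  [load 30/38]
  7 → cabin 4  [load 37/38]
  7 → cabin 5 (new)  [load 7/38]
  6 → cabin 3  [load 38/38]
  4 → cabin 2  [load 37/38]
5 cabins opened.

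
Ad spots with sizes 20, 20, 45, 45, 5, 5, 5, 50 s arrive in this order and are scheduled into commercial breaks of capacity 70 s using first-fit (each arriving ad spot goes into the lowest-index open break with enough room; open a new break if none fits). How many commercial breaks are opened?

  20 → break 1 (new)  [load 20/70]
  20 → break 1  [load 40/70]
  45 → break 2 (new)  [load 45/70]
  45 → break 3 (new)  [load 45/70]
  5 → break 1  [load 45/70]
  5 → break 1  [load 50/70]
  5 → break 1  [load 55/70]
  50 → break 4 (new)  [load 50/70]
4 commercial breaks opened.

4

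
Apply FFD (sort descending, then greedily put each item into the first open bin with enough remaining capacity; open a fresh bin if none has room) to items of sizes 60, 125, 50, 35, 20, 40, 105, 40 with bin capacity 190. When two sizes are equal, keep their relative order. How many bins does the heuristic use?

3

Sorted descending: 125, 105, 60, 50, 40, 40, 35, 20.
  125 → bin 1 (new)  [load 125/190]
  105 → bin 2 (new)  [load 105/190]
  60 → bin 1  [load 185/190]
  50 → bin 2  [load 155/190]
  40 → bin 3 (new)  [load 40/190]
  40 → bin 3  [load 80/190]
  35 → bin 2  [load 190/190]
  20 → bin 3  [load 100/190]
3 bins opened.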